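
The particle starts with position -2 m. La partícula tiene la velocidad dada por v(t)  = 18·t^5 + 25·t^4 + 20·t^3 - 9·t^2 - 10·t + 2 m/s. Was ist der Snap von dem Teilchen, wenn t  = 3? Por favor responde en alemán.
Um dies zu lösen, müssen wir 3 Ableitungen unserer Gleichung für die Geschwindigkeit v(t) = 18·t^5 + 25·t^4 + 20·t^3 - 9·t^2 - 10·t + 2 nehmen. Mit d/dt von v(t) finden wir a(t) = 90·t^4 + 100·t^3 + 60·t^2 - 18·t - 10. Die Ableitung von der Beschleunigung ergibt den Ruck: j(t) = 360·t^3 + 300·t^2 + 120·t - 18. Mit d/dt von j(t) finden wir s(t) = 1080·t^2 + 600·t + 120. Aus der Gleichung für den Snap s(t) = 1080·t^2 + 600·t + 120, setzen wir t = 3 ein und erhalten s = 11640.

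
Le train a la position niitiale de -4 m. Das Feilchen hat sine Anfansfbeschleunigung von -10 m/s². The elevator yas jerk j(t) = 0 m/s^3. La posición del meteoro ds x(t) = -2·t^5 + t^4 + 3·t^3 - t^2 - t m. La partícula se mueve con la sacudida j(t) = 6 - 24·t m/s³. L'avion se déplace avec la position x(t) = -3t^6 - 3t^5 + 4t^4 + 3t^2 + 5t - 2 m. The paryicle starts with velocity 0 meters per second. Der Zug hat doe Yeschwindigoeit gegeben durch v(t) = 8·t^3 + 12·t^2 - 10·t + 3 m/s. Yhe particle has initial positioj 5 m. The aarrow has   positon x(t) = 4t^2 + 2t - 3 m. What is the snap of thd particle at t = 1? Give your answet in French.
En partant du jerk j(t) = 6 - 24·t, nous prenons 1 dérivée. En dérivant le jerk, nous obtenons le snap: s(t) = -24. Nous avons le snap s(t) = -24. En substituant t = 1: s(1) = -24.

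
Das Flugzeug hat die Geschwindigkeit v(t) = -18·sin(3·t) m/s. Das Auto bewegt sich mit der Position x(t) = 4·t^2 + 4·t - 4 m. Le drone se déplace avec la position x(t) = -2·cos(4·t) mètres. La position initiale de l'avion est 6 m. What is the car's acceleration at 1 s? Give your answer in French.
En partant de la position x(t) = 4·t^2 + 4·t - 4, nous prenons 2 dérivées. En dérivant la position, nous obtenons la vitesse: v(t) = 8·t + 4. En prenant d/dt de v(t), nous trouvons a(t) = 8. En utilisant a(t) = 8 et en substituant t = 1, nous trouvons a = 8.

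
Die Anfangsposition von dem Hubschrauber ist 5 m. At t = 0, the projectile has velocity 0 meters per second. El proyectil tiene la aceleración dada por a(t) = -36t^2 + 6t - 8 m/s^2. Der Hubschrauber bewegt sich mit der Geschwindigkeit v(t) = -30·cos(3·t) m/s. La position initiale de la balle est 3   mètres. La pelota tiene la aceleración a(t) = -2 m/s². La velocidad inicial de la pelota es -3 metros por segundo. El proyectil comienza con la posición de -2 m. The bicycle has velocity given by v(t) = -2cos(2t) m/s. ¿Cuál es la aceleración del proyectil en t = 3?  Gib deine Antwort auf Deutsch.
Mit a(t) = -36·t^2 + 6·t - 8 und Einsetzen von t = 3, finden wir a = -314.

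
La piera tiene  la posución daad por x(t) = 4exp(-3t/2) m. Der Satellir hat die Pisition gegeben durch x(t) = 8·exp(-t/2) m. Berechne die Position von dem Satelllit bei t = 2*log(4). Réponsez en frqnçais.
De l'équation de la position x(t) = 8·exp(-t/2), nous substituons t = 2*log(4) pour obtenir x = 2.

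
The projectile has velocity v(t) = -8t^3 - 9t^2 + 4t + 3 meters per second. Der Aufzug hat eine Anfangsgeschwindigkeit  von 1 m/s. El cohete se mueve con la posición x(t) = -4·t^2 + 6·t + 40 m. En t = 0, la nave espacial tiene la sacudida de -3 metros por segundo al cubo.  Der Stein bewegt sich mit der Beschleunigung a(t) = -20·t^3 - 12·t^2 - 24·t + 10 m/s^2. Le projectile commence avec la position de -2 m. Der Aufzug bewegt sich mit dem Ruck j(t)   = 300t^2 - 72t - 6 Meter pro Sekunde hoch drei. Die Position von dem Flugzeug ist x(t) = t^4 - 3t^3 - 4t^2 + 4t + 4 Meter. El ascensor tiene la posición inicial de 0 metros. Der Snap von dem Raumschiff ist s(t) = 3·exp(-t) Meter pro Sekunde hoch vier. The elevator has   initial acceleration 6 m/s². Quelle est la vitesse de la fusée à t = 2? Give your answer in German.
Ausgehend von der Position x(t) = -4·t^2 + 6·t + 40, nehmen wir 1 Ableitung. Durch Ableiten von der Position erhalten wir die Geschwindigkeit: v(t) = 6 - 8·t. Wir haben die Geschwindigkeit v(t) = 6 - 8·t. Durch Einsetzen von t = 2: v(2) = -10.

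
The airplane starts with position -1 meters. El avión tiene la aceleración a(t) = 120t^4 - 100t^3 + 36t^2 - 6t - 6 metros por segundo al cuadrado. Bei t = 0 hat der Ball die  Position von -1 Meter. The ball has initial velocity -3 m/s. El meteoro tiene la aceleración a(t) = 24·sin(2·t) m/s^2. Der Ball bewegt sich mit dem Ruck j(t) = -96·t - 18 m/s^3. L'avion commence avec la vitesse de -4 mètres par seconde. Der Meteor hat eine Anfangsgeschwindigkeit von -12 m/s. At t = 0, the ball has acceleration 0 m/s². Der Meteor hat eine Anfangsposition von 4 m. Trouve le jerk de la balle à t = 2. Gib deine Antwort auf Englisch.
From the given jerk equation j(t) = -96·t - 18, we substitute t = 2 to get j = -210.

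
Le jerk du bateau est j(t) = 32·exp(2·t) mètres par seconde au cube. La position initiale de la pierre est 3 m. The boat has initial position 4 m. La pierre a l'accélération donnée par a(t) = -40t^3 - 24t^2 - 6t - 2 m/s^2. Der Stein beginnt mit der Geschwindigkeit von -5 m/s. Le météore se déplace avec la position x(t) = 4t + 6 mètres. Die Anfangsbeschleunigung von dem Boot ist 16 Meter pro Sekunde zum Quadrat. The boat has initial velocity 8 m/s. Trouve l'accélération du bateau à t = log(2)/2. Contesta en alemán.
Wir müssen das Integral unserer Gleichung für den Ruck j(t) = 32·exp(2·t) 1-mal finden. Mit ∫j(t)dt und Anwendung von a(0) = 16, finden wir a(t) = 16·exp(2·t). Wir haben die Beschleunigung a(t) = 16·exp(2·t). Durch Einsetzen von t = log(2)/2: a(log(2)/2) = 32.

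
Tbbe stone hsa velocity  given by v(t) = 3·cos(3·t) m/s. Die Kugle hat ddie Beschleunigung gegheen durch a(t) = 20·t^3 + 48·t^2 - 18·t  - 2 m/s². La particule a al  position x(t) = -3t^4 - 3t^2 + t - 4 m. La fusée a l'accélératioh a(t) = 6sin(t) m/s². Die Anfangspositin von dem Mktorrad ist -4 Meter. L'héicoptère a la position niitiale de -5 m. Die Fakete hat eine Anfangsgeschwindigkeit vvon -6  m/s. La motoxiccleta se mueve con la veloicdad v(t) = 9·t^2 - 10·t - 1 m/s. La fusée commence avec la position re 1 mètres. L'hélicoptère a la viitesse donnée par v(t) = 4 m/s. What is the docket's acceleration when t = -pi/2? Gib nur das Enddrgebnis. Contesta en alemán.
Die Beschleunigung bei t = -pi/2 ist a = -6.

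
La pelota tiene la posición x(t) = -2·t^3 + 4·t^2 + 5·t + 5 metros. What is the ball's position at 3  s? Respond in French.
De l'équation de la position x(t) = -2·t^3 + 4·t^2 + 5·t + 5, nous substituons t = 3 pour obtenir x = 2.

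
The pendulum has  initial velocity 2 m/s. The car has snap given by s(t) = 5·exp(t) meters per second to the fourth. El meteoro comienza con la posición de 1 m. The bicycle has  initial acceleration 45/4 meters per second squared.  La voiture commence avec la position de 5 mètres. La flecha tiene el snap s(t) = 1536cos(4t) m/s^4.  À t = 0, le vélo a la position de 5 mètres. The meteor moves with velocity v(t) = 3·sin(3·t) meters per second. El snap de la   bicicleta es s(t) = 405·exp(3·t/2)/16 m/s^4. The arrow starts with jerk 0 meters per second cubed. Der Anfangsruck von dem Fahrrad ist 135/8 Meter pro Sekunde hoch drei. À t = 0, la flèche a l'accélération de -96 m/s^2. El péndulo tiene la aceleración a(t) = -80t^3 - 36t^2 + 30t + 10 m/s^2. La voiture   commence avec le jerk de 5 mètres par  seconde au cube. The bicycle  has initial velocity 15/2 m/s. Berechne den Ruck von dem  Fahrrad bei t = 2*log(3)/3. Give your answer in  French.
Nous devons trouver l'intégrale de notre équation du snap s(t) = 405·exp(3·t/2)/16 1 fois. En intégrant le snap et en utilisant la condition initiale j(0) = 135/8, nous obtenons j(t) = 135·exp(3·t/2)/8. En utilisant j(t) = 135·exp(3·t/2)/8 et en substituant t = 2*log(3)/3, nous trouvons j = 405/8.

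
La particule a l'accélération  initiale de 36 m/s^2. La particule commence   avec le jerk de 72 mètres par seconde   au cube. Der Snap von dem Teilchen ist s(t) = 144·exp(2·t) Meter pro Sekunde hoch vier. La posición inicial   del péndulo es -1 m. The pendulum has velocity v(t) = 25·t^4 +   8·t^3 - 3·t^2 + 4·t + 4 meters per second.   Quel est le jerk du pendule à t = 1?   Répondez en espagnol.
Para resolver esto, necesitamos tomar 2 derivadas de nuestra ecuación de la velocidad v(t) = 25·t^4 + 8·t^3 - 3·t^2 + 4·t + 4. Tomando d/dt de v(t), encontramos a(t) = 100·t^3 + 24·t^2 - 6·t + 4. Tomando d/dt de a(t), encontramos j(t) = 300·t^2 + 48·t - 6. Usando j(t) = 300·t^2 + 48·t - 6 y sustituyendo t = 1, encontramos j = 342.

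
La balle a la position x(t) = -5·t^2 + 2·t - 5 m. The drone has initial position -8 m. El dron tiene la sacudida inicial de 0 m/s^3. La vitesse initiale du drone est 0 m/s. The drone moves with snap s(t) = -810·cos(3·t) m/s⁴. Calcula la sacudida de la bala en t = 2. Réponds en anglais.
Starting from position x(t) = -5·t^2 + 2·t - 5, we take 3 derivatives. Differentiating position, we get velocity: v(t) = 2 - 10·t. Taking d/dt of v(t), we find a(t) = -10. Taking d/dt of a(t), we find j(t) = 0. We have jerk j(t) = 0. Substituting t = 2: j(2) = 0.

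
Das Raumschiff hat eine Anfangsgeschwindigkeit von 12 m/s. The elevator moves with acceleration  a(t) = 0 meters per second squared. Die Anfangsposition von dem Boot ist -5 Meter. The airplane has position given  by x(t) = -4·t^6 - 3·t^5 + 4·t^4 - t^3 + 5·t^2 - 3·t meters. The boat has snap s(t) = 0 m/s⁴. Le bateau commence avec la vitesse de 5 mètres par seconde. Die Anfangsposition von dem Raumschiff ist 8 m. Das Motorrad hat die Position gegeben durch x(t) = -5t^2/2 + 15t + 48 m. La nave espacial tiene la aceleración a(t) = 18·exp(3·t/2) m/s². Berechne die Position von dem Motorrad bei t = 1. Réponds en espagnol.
Tenemos la posición x(t) = -5·t^2/2 + 15·t + 48. Sustituyendo t = 1: x(1) = 121/2.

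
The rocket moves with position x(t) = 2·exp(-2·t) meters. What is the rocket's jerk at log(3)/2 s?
To solve this, we need to take 3 derivatives of our position equation x(t) = 2·exp(-2·t). Differentiating position, we get velocity: v(t) = -4·exp(-2·t). Taking d/dt of v(t), we find a(t) = 8·exp(-2·t). Taking d/dt of a(t), we find j(t) = -16·exp(-2·t). We have jerk j(t) = -16·exp(-2·t). Substituting t = log(3)/2: j(log(3)/2) = -16/3.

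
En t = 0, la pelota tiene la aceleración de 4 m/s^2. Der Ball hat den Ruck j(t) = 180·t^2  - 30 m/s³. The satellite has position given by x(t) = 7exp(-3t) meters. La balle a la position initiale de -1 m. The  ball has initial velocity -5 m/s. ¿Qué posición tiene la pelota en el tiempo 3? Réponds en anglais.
To solve this, we need to take 3 integrals of our jerk equation j(t) = 180·t^2 - 30. The integral of jerk, with a(0) = 4, gives acceleration: a(t) = 60·t^3 - 30·t + 4. Taking ∫a(t)dt and applying v(0) = -5, we find v(t) = 15·t^4 - 15·t^2 + 4·t - 5. The integral of velocity is position. Using x(0) = -1, we get x(t) = 3·t^5 - 5·t^3 + 2·t^2 - 5·t - 1. From the given position equation x(t) = 3·t^5 - 5·t^3 + 2·t^2 - 5·t - 1, we substitute t = 3 to get x = 596.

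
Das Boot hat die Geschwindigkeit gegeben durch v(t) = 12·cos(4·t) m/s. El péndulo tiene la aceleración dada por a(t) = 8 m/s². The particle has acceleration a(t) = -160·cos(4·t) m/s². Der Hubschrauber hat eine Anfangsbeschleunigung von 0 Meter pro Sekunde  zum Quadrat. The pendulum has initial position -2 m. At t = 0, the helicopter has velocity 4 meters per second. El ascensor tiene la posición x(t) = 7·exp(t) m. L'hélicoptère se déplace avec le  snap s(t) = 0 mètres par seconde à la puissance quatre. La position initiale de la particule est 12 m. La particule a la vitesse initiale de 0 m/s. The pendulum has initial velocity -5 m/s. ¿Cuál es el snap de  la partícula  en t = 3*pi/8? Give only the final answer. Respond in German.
Bei t = 3*pi/8, s = 0.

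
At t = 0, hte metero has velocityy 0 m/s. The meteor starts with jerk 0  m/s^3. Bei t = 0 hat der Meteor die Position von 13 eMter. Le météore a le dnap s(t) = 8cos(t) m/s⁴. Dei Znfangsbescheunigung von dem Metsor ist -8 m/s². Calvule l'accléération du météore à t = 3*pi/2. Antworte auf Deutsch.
Ausgehend von dem Snap s(t) = 8·cos(t), nehmen wir 2 Integrale. Durch Integration von dem Snap und Verwendung der Anfangsbedingung j(0) = 0, erhalten wir j(t) = 8·sin(t). Das Integral von dem Ruck, mit a(0) = -8, ergibt die Beschleunigung: a(t) = -8·cos(t). Aus der Gleichung für die Beschleunigung a(t) = -8·cos(t), setzen wir t = 3*pi/2 ein und erhalten a = 0.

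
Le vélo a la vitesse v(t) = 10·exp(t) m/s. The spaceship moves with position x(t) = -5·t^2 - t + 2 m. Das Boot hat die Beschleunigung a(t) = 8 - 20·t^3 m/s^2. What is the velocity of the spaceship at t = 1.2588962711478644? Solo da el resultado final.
The velocity at t = 1.2588962711478644 is v = -13.5889627114786.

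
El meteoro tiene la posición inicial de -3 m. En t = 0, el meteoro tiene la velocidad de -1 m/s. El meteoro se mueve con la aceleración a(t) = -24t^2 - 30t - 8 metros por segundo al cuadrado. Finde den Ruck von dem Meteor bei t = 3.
Ausgehend von der Beschleunigung a(t) = -24·t^2 - 30·t - 8, nehmen wir 1 Ableitung. Durch Ableiten von der Beschleunigung erhalten wir den Ruck: j(t) = -48·t - 30. Aus der Gleichung für den Ruck j(t) = -48·t - 30, setzen wir t = 3 ein und erhalten j = -174.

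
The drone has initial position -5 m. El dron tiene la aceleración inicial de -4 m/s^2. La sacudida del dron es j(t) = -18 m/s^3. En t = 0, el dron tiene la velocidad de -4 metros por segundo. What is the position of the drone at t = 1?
To solve this, we need to take 3 integrals of our jerk equation j(t) = -18. The antiderivative of jerk is acceleration. Using a(0) = -4, we get a(t) = -18·t - 4. The antiderivative of acceleration is velocity. Using v(0) = -4, we get v(t) = -9·t^2 - 4·t - 4. Finding the integral of v(t) and using x(0) = -5: x(t) = -3·t^3 - 2·t^2 - 4·t - 5. Using x(t) = -3·t^3 - 2·t^2 - 4·t - 5 and substituting t = 1, we find x = -14.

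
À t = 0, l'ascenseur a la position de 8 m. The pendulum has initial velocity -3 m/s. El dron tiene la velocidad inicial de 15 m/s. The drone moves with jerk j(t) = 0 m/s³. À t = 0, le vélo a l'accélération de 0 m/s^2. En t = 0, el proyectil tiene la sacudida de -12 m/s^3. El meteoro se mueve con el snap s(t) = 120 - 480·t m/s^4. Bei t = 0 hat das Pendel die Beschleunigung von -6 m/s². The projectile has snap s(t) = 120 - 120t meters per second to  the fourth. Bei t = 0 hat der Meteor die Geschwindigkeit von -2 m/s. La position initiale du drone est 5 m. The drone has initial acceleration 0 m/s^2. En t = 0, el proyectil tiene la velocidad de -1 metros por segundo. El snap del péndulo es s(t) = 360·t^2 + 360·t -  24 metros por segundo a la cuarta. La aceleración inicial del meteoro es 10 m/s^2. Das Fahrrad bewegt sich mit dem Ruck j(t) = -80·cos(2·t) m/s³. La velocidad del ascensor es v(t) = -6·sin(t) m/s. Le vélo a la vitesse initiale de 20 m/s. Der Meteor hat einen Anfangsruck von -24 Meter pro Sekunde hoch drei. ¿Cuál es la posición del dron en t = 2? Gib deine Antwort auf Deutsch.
Wir müssen das Integral unserer Gleichung für den Ruck j(t) = 0 3-mal finden. Das Integral von dem Ruck ist die Beschleunigung. Mit a(0) = 0 erhalten wir a(t) = 0. Die Stammfunktion von der Beschleunigung, mit v(0) = 15, ergibt die Geschwindigkeit: v(t) = 15. Das Integral von der Geschwindigkeit ist die Position. Mit x(0) = 5 erhalten wir x(t) = 15·t + 5. Wir haben die Position x(t) = 15·t + 5. Durch Einsetzen von t = 2: x(2) = 35.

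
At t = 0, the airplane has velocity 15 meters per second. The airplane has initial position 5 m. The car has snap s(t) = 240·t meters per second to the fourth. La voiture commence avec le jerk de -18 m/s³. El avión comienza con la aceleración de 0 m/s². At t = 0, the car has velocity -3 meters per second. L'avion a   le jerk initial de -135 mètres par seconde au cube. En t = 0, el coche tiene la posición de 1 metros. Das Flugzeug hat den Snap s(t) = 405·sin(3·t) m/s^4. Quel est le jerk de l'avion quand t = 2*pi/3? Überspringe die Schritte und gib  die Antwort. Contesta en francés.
Le jerk à t = 2*pi/3 est j = -135.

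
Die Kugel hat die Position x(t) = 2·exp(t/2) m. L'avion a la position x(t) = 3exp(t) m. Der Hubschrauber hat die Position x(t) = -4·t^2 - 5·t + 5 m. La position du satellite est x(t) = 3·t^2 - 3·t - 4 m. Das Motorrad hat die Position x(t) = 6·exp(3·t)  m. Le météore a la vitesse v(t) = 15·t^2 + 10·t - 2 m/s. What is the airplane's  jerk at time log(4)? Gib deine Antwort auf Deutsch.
Um dies zu lösen, müssen wir 3 Ableitungen unserer Gleichung für die Position x(t) = 3·exp(t) nehmen. Die Ableitung von der Position ergibt die Geschwindigkeit: v(t) = 3·exp(t). Mit d/dt von v(t) finden wir a(t) = 3·exp(t). Durch Ableiten von der Beschleunigung erhalten wir den Ruck: j(t) = 3·exp(t). Mit j(t) = 3·exp(t) und Einsetzen von t = log(4), finden wir j = 12.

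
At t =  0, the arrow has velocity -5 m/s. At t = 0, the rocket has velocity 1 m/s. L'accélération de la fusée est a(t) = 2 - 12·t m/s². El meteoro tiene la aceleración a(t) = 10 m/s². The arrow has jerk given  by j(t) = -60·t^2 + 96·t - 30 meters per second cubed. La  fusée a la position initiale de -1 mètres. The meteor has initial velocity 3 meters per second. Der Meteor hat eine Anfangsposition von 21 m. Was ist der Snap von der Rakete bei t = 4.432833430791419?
Um dies zu lösen, müssen wir 2 Ableitungen unserer Gleichung für die Beschleunigung a(t) = 2 - 12·t nehmen. Mit d/dt von a(t) finden wir j(t) = -12. Mit d/dt von j(t) finden wir s(t) = 0. Mit s(t) = 0 und Einsetzen von t = 4.432833430791419, finden wir s = 0.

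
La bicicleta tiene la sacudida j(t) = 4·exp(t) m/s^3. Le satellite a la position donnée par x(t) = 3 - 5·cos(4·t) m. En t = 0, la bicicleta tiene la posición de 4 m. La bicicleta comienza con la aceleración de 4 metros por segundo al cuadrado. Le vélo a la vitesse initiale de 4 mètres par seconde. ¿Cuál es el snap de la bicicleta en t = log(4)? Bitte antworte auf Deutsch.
Um dies zu lösen, müssen wir 1 Ableitung unserer Gleichung für den Ruck j(t) = 4·exp(t) nehmen. Durch Ableiten von dem Ruck erhalten wir den Snap: s(t) = 4·exp(t). Aus der Gleichung für den Snap s(t) = 4·exp(t), setzen wir t = log(4) ein und erhalten s = 16.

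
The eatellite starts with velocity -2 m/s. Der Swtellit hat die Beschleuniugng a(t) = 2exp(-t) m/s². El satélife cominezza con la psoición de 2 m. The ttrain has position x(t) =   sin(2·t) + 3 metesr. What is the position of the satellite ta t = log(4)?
To solve this, we need to take 2 antiderivatives of our acceleration equation a(t) = 2·exp(-t). Taking ∫a(t)dt and applying v(0) = -2, we find v(t) = -2·exp(-t). Finding the antiderivative of v(t) and using x(0) = 2: x(t) = 2·exp(-t). We have position x(t) = 2·exp(-t). Substituting t = log(4): x(log(4)) = 1/2.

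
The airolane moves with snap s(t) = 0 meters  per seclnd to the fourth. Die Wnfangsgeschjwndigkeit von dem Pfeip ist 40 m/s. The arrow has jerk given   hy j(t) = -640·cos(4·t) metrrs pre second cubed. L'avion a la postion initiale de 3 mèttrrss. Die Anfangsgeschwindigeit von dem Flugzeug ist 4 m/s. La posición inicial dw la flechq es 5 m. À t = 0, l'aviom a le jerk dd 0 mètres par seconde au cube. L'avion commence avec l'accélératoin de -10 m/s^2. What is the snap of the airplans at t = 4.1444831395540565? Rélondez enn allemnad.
Aus der Gleichung für den Snap s(t) = 0, setzen wir t = 4.1444831395540565 ein und erhalten s = 0.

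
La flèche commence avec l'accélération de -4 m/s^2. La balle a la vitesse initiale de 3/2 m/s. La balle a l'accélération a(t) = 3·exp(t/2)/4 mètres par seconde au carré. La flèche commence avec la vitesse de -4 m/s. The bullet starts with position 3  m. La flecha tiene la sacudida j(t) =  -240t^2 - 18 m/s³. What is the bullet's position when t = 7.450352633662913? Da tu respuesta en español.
Necesitamos integrar nuestra ecuación de la aceleración a(t) = 3·exp(t/2)/4 2 veces. Tomando ∫a(t)dt y aplicando v(0) = 3/2, encontramos v(t) = 3·exp(t/2)/2. Tomando ∫v(t)dt y aplicando x(0) = 3, encontramos x(t) = 3·exp(t/2). Tenemos la posición x(t) = 3·exp(t/2). Sustituyendo t = 7.450352633662913: x(7.450352633662913) = 124.435636397532.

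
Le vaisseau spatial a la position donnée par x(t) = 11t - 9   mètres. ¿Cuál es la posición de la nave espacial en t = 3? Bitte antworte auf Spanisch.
De la ecuación de la posición x(t) = 11·t - 9, sustituimos t = 3 para obtener x = 24.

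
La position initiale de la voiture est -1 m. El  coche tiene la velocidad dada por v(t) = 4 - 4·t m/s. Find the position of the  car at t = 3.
Starting from velocity v(t) = 4 - 4·t, we take 1 antiderivative. The antiderivative of velocity, with x(0) = -1, gives position: x(t) = -2·t^2 + 4·t - 1. We have position x(t) = -2·t^2 + 4·t - 1. Substituting t = 3: x(3) = -7.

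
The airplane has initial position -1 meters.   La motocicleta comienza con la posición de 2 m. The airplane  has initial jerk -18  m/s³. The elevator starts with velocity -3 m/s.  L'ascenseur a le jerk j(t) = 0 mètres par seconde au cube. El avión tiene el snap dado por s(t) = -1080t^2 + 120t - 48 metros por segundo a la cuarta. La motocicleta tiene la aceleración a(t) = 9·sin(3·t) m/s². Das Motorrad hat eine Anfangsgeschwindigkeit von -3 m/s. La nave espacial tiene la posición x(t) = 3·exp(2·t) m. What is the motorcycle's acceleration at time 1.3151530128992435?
We have acceleration a(t) = 9·sin(3·t). Substituting t = 1.3151530128992435: a(1.3151530128992435) = -6.48040012907449.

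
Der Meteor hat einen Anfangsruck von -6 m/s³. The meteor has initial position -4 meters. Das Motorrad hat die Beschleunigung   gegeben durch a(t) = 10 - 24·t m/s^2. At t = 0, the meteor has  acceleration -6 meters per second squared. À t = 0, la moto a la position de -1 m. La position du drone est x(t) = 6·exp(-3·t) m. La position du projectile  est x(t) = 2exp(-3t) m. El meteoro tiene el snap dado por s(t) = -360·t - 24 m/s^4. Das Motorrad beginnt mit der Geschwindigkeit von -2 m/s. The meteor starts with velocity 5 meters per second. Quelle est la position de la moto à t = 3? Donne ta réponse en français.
Nous devons trouver la primitive de notre équation de l'accélération a(t) = 10 - 24·t 2 fois. L'intégrale de l'accélération, avec v(0) = -2, donne la vitesse: v(t) = -12·t^2 + 10·t - 2. L'intégrale de la vitesse, avec x(0) = -1, donne la position: x(t) = -4·t^3 + 5·t^2 - 2·t - 1. De l'équation de la position x(t) = -4·t^3 + 5·t^2 - 2·t - 1, nous substituons t = 3 pour obtenir x = -70.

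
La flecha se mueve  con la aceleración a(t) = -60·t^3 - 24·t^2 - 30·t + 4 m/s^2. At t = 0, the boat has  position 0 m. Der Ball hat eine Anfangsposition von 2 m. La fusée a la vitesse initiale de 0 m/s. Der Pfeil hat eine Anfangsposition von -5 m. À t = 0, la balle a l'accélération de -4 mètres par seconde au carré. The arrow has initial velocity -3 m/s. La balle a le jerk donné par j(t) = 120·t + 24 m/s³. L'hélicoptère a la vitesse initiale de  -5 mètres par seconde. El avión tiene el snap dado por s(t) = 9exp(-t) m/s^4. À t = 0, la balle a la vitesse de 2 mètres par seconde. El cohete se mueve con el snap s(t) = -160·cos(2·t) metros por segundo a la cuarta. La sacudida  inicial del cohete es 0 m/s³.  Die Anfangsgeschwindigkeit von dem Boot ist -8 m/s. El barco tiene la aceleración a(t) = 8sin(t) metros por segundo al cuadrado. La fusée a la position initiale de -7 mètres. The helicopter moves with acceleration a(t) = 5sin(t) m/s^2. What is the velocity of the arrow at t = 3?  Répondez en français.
Pour résoudre ceci, nous devons prendre 1 intégrale de notre équation de l'accélération a(t) = -60·t^3 - 24·t^2 - 30·t + 4. La primitive de l'accélération est la vitesse. En utilisant v(0) = -3, nous obtenons v(t) = -15·t^4 - 8·t^3 - 15·t^2 + 4·t - 3. De l'équation de la vitesse v(t) = -15·t^4 - 8·t^3 - 15·t^2 + 4·t - 3, nous substituons t = 3 pour obtenir v = -1557.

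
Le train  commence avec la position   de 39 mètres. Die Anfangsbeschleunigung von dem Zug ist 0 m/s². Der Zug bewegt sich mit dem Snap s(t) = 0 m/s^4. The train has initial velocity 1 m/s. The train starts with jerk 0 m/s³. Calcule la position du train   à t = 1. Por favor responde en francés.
Nous devons intégrer notre équation du snap s(t) = 0 4 fois. En prenant ∫s(t)dt et en appliquant j(0) = 0, nous trouvons j(t) = 0. L'intégrale du jerk, avec a(0) = 0, donne l'accélération: a(t) = 0. En intégrant l'accélération et en utilisant la condition initiale v(0) = 1, nous obtenons v(t) = 1. En prenant ∫v(t)dt et en appliquant x(0) = 39, nous trouvons x(t) = t + 39. De l'équation de la position x(t) = t + 39, nous substituons t = 1 pour obtenir x = 40.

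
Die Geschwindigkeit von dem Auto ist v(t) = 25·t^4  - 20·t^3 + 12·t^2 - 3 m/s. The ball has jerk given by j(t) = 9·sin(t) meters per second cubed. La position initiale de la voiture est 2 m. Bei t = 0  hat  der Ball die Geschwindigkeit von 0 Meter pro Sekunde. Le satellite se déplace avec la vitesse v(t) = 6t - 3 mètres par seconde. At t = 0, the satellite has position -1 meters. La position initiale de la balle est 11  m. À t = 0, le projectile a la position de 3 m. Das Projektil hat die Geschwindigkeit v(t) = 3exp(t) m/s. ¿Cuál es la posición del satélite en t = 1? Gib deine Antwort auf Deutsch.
Wir müssen das Integral unserer Gleichung für die Geschwindigkeit v(t) = 6·t - 3 1-mal finden. Das Integral von der Geschwindigkeit, mit x(0) = -1, ergibt die Position: x(t) = 3·t^2 - 3·t - 1. Mit x(t) = 3·t^2 - 3·t - 1 und Einsetzen von t = 1, finden wir x = -1.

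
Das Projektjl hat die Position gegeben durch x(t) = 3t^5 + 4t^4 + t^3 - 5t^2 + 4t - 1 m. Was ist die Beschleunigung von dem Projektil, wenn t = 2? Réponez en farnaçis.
Nous devons dériver notre équation de la position x(t) = 3·t^5 + 4·t^4 + t^3 - 5·t^2 + 4·t - 1 2 fois. La dérivée de la position donne la vitesse: v(t) = 15·t^4 + 16·t^3 + 3·t^2 - 10·t + 4. En dérivant la vitesse, nous obtenons l'accélération: a(t) = 60·t^3 + 48·t^2 + 6·t - 10. Nous avons l'accélération a(t) = 60·t^3 + 48·t^2 + 6·t - 10. En substituant t = 2: a(2) = 674.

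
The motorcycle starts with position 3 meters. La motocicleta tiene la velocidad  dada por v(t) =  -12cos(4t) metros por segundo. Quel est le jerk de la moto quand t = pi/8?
En partant de la vitesse v(t) = -12·cos(4·t), nous prenons 2 dérivées. En prenant d/dt de v(t), nous trouvons a(t) = 48·sin(4·t). En prenant d/dt de a(t), nous trouvons j(t) = 192·cos(4·t). En utilisant j(t) = 192·cos(4·t) et en substituant t = pi/8, nous trouvons j = 0.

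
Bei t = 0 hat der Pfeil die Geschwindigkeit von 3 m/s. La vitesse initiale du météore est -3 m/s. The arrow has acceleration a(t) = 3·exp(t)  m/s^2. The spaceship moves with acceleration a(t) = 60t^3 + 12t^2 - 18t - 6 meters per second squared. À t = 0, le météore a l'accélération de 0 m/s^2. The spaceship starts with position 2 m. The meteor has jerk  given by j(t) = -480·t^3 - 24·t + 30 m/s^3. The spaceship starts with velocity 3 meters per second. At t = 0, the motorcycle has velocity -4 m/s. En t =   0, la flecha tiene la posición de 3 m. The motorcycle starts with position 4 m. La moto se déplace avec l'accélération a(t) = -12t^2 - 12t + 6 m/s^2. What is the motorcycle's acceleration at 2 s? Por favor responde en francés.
En utilisant a(t) = -12·t^2 - 12·t + 6 et en substituant t = 2, nous trouvons a = -66.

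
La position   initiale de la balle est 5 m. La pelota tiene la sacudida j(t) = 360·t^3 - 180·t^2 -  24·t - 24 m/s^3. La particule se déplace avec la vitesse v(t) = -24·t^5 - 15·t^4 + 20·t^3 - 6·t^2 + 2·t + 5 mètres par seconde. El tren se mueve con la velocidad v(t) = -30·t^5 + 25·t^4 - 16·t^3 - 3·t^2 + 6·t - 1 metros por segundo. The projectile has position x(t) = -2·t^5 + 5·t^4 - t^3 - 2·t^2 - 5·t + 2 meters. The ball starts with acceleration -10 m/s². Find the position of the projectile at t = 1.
We have position x(t) = -2·t^5 + 5·t^4 - t^3 - 2·t^2 - 5·t + 2. Substituting t = 1: x(1) = -3.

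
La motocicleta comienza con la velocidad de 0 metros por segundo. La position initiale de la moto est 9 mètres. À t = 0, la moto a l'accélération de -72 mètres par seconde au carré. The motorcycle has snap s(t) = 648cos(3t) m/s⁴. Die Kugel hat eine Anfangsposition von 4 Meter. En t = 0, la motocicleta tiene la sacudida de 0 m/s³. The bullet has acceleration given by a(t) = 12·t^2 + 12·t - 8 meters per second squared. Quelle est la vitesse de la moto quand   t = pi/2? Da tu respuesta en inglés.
We must find the integral of our snap equation s(t) = 648·cos(3·t) 3 times. Integrating snap and using the initial condition j(0) = 0, we get j(t) = 216·sin(3·t). The antiderivative of jerk, with a(0) = -72, gives acceleration: a(t) = -72·cos(3·t). Taking ∫a(t)dt and applying v(0) = 0, we find v(t) = -24·sin(3·t). From the given velocity equation v(t) = -24·sin(3·t), we substitute t = pi/2 to get v = 24.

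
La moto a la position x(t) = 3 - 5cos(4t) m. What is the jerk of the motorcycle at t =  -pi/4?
Starting from position x(t) = 3 - 5·cos(4·t), we take 3 derivatives. Taking d/dt of x(t), we find v(t) = 20·sin(4·t). Differentiating velocity, we get acceleration: a(t) = 80·cos(4·t). The derivative of acceleration gives jerk: j(t) = -320·sin(4·t). We have jerk j(t) = -320·sin(4·t). Substituting t = -pi/4: j(-pi/4) = 0.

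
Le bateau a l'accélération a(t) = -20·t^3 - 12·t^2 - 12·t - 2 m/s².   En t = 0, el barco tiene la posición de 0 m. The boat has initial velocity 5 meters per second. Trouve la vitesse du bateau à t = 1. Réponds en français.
En partant de l'accélération a(t) = -20·t^3 - 12·t^2 - 12·t - 2, nous prenons 1 intégrale. L'intégrale de l'accélération est la vitesse. En utilisant v(0) = 5, nous obtenons v(t) = -5·t^4 - 4·t^3 - 6·t^2 - 2·t + 5. En utilisant v(t) = -5·t^4 - 4·t^3 - 6·t^2 - 2·t + 5 et en substituant t = 1, nous trouvons v = -12.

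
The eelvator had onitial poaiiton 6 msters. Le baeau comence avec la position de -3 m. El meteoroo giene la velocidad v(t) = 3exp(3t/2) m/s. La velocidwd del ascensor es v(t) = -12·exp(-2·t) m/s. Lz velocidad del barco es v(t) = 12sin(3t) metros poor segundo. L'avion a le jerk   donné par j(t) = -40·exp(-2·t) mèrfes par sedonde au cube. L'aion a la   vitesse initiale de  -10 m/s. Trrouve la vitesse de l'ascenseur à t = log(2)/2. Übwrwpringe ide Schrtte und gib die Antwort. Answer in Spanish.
v(log(2)/2) = -6.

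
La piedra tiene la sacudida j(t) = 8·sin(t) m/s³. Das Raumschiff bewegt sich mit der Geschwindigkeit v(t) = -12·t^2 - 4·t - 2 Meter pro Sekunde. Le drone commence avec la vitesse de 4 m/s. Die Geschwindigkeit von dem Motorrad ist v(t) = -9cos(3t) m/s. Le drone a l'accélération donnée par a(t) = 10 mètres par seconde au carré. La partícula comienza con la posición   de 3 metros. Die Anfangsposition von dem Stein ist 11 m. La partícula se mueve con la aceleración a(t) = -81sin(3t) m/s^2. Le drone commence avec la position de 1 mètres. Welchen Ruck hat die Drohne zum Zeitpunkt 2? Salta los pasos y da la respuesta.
Die Antwort ist 0.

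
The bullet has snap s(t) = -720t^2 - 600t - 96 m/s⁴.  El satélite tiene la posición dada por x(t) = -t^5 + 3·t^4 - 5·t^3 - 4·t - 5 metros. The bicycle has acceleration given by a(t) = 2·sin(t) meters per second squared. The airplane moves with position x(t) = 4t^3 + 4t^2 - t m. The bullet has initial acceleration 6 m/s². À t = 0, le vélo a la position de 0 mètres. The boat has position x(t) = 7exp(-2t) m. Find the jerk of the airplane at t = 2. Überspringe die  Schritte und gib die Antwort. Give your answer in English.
The jerk at t = 2 is j = 24.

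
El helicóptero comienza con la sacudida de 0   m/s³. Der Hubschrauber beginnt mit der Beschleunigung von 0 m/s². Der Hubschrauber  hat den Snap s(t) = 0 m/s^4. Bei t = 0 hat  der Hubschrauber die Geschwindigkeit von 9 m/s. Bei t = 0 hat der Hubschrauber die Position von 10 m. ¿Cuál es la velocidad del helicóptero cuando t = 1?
Para resolver esto, necesitamos tomar 3 integrales de nuestra ecuación del snap s(t) = 0. La antiderivada del snap es la sacudida. Usando j(0) = 0, obtenemos j(t) = 0. Integrando la sacudida y usando la condición inicial a(0) = 0, obtenemos a(t) = 0. Integrando la aceleración y usando la condición inicial v(0) = 9, obtenemos v(t) = 9. Usando v(t) = 9 y sustituyendo t = 1, encontramos v = 9.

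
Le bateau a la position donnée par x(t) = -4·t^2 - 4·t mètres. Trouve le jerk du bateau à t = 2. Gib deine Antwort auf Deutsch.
Wir müssen unsere Gleichung für die Position x(t) = -4·t^2 - 4·t 3-mal ableiten. Mit d/dt von x(t) finden wir v(t) = -8·t - 4. Durch Ableiten von der Geschwindigkeit erhalten wir die Beschleunigung: a(t) = -8. Die Ableitung von der Beschleunigung ergibt den Ruck: j(t) = 0. Aus der Gleichung für den Ruck j(t) = 0, setzen wir t = 2 ein und erhalten j = 0.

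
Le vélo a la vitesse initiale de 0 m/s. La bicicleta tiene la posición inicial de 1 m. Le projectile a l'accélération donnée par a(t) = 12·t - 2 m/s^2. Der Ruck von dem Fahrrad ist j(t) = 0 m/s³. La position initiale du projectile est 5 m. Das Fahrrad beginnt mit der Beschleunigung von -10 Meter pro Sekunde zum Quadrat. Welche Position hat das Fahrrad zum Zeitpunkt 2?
Wir müssen die Stammfunktion unserer Gleichung für den Ruck j(t) = 0 3-mal finden. Die Stammfunktion von dem Ruck, mit a(0) = -10, ergibt die Beschleunigung: a(t) = -10. Mit ∫a(t)dt und Anwendung von v(0) = 0, finden wir v(t) = -10·t. Mit ∫v(t)dt und Anwendung von x(0) = 1, finden wir x(t) = 1 - 5·t^2. Mit x(t) = 1 - 5·t^2 und Einsetzen von t = 2, finden wir x = -19.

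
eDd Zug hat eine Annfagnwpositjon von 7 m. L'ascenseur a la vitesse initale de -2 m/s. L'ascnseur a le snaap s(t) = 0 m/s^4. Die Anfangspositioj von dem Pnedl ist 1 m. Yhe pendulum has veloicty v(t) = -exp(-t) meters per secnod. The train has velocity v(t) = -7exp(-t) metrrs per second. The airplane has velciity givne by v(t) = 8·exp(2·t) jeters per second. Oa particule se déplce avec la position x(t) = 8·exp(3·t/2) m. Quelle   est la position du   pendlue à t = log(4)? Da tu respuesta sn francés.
Nous devons intégrer notre équation de la vitesse v(t) = -exp(-t) 1 fois. En prenant ∫v(t)dt et en appliquant x(0) = 1, nous trouvons x(t) = exp(-t). En utilisant x(t) = exp(-t) et en substituant t = log(4), nous trouvons x = 1/4.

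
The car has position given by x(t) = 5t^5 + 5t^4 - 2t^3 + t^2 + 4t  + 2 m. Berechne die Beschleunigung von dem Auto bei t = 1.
Um dies zu lösen, müssen wir 2 Ableitungen unserer Gleichung für die Position x(t) = 5·t^5 + 5·t^4 - 2·t^3 + t^2 + 4·t + 2 nehmen. Die Ableitung von der Position ergibt die Geschwindigkeit: v(t) = 25·t^4 + 20·t^3 - 6·t^2 + 2·t + 4. Mit d/dt von v(t) finden wir a(t) = 100·t^3 + 60·t^2 - 12·t + 2. Mit a(t) = 100·t^3 + 60·t^2 - 12·t + 2 und Einsetzen von t = 1, finden wir a = 150.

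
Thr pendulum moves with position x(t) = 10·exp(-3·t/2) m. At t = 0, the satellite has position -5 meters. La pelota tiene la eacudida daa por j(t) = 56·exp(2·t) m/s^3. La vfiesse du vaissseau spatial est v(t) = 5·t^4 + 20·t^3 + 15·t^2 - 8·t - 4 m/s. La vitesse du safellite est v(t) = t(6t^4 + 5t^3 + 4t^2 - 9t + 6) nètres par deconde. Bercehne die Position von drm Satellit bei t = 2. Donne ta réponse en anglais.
Starting from velocity v(t) = t·(6·t^4 + 5·t^3 + 4·t^2 - 9·t + 6), we take 1 antiderivative. The integral of velocity is position. Using x(0) = -5, we get x(t) = t^6 + t^5 + t^4 - 3·t^3 + 3·t^2 - 5. We have position x(t) = t^6 + t^5 + t^4 - 3·t^3 + 3·t^2 - 5. Substituting t = 2: x(2) = 95.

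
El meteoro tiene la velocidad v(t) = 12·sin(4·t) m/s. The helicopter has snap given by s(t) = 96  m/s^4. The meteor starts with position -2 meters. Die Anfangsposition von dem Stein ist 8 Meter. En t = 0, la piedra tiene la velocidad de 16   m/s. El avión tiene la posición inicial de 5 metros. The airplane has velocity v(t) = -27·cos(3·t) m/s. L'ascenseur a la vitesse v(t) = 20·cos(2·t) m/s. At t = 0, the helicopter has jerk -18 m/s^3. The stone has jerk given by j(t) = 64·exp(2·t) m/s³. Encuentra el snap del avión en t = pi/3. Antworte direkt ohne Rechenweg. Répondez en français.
Le snap à t = pi/3 est s = 0.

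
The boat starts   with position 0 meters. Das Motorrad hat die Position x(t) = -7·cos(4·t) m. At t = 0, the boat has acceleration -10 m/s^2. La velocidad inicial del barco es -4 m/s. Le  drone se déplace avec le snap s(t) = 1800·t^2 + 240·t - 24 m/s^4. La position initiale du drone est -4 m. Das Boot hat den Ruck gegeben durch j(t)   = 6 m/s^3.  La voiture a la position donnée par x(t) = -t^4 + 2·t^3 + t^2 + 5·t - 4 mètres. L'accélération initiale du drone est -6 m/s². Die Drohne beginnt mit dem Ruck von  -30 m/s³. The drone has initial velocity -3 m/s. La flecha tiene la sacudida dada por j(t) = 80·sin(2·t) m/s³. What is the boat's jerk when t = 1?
From the given jerk equation j(t) = 6, we substitute t = 1 to get j = 6.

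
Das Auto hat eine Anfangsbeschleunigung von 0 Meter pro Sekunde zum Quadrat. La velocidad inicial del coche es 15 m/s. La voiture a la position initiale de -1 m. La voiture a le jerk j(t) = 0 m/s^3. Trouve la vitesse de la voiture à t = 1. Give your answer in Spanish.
Para resolver esto, necesitamos tomar 2 integrales de nuestra ecuación de la sacudida j(t) = 0. La antiderivada de la sacudida es la aceleración. Usando a(0) = 0, obtenemos a(t) = 0. La integral de la aceleración es la velocidad. Usando v(0) = 15, obtenemos v(t) = 15. Usando v(t) = 15 y sustituyendo t = 1, encontramos v = 15.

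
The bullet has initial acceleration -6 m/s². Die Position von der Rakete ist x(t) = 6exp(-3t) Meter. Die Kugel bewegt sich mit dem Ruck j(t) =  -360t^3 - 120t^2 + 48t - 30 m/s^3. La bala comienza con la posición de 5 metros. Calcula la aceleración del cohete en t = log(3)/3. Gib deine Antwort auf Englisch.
To solve this, we need to take 2 derivatives of our position equation x(t) = 6·exp(-3·t). Differentiating position, we get velocity: v(t) = -18·exp(-3·t). The derivative of velocity gives acceleration: a(t) = 54·exp(-3·t). From the given acceleration equation a(t) = 54·exp(-3·t), we substitute t = log(3)/3 to get a = 18.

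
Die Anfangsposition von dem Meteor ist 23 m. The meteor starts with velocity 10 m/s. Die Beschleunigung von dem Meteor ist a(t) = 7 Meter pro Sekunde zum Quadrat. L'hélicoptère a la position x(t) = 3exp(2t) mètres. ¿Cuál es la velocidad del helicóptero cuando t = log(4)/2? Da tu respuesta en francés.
Pour résoudre ceci, nous devons prendre 1 dérivée de notre équation de la position x(t) = 3·exp(2·t). En prenant d/dt de x(t), nous trouvons v(t) = 6·exp(2·t). Nous avons la vitesse v(t) = 6·exp(2·t). En substituant t = log(4)/2: v(log(4)/2) = 24.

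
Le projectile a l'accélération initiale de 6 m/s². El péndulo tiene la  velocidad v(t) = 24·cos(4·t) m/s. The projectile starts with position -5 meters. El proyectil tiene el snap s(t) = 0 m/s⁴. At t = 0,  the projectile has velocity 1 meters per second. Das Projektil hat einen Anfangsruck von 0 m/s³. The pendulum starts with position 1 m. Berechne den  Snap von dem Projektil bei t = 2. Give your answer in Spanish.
Tenemos el snap s(t) = 0. Sustituyendo t = 2: s(2) = 0.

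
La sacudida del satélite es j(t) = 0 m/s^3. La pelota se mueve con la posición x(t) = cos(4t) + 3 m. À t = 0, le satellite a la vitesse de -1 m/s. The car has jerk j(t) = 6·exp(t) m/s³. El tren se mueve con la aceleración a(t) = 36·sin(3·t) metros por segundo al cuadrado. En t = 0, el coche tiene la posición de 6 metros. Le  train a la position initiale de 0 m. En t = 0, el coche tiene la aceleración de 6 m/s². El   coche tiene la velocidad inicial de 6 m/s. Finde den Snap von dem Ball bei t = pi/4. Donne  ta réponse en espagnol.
Debemos derivar nuestra ecuación de la posición x(t) = cos(4·t) + 3 4 veces. Derivando la posición, obtenemos la velocidad: v(t) = -4·sin(4·t). La derivada de la velocidad da la aceleración: a(t) = -16·cos(4·t). La derivada de la aceleración da la sacudida: j(t) = 64·sin(4·t). La derivada de la sacudida da el snap: s(t) = 256·cos(4·t). De la ecuación del snap s(t) = 256·cos(4·t), sustituimos t = pi/4 para obtener s = -256.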